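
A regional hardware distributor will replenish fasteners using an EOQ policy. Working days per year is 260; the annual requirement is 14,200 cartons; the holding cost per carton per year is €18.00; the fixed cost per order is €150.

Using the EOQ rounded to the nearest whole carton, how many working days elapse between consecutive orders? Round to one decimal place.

8.9 days

Optimal lot size Q* = (2 × 14,200 × €150 / €18)^½ ≈ 486.48 → Q = 486 cartons
T = Q/D × 260 days = 486/14,200 × 260 = 8.899 days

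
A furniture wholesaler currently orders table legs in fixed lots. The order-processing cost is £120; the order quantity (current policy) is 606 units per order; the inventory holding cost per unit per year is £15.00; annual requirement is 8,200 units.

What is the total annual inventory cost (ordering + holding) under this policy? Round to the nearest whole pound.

Orders/yr = 8,200/606 = 13.531; ordering cost = 13.531 × £120 = £1,623.76
Average inventory = 606/2 = 303; holding cost = 303 × £15 = £4,545.00
Total = £1,623.76 + £4,545.00 = £6,168.76

£6,169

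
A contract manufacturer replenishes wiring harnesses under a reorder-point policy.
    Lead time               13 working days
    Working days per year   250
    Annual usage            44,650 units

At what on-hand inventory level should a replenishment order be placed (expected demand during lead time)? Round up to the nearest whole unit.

2,322 units

Daily demand d = 44,650 / 250 = 178.600 units/day
Demand during lead time = 178.600 × 13 = 2,321.80
Reorder point = 2,321.80 → round up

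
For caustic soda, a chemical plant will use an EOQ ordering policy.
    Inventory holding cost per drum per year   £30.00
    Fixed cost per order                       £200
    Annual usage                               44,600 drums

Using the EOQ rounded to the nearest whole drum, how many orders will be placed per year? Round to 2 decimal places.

57.85 orders per year

Optimal lot size Q* = (2 × 44,600 × £200 / £30)^½ ≈ 771.15 → Q = 771
Orders per year = D/Q = 44,600 / 771 = 57.847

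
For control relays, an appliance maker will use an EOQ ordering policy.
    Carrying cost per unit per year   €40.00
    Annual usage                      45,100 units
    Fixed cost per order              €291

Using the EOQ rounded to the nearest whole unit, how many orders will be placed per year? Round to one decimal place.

55.7 orders per year

Q* = √(2·D·S / H) = √(2·45,100·291 / 40) = √656,205.0 ≈ 810.06 → Q = 810
N = D/Q = 45,100/810 ≈ 55.679 orders/yr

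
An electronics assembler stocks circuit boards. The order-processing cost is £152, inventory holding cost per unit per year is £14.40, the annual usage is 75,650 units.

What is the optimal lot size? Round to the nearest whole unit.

Q* = √(2·D·S / H) = √(2·75,650·152 / 14.4) = √1,597,055.6 ≈ 1,263.75

1,264 units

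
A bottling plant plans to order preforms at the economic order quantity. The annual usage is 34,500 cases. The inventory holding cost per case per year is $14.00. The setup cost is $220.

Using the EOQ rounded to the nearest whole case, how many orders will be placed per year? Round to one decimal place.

33.1 orders per year

Optimal lot size Q* = (2 × 34,500 × $220 / $14)^½ ≈ 1,041.29 → Q = 1,041
N = D/Q = 34,500/1,041 ≈ 33.141 orders/yr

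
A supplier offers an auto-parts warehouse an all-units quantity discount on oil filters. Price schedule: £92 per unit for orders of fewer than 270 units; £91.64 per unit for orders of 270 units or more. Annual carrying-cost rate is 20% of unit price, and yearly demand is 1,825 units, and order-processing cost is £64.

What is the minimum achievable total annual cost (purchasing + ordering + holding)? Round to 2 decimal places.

£169,973.22

H₁ = 20%×£92 = £18.4000;  H₂ = 20%×£91.64 = £18.3280
EOQ₁ = √(2×1,825×64/18.4000) = 112.67  (< 270, feasible at tier 1)
EOQ₂ = √(2×1,825×64/18.3280) = 112.90  (< 270 → use Q = 270 at tier-2 price)
TC(tier 1 (EOQ₁), Q≈112.7) = £169,973.22
TC(tier 2, Q≈270.0) = £170,149.87
Minimum at tier 1 (EOQ₁): £169,973.22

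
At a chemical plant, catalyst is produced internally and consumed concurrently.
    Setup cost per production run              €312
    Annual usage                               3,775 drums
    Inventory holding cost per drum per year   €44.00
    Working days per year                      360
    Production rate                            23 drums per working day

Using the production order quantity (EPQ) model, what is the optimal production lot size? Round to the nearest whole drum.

d = 3,775/360 = 10.4861 drums/day;  effective holding cost H(1 − d/p) = 44·(1 − 10.4861/23) = 23.93961
Q* = √(2DS / H_eff) = √(2·3,775·312 / 23.93961) ≈ 313.68

314 drums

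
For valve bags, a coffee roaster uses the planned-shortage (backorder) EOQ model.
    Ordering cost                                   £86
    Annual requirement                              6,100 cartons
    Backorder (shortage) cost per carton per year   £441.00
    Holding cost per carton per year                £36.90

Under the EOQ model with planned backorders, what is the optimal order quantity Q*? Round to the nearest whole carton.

176 cartons

Q* = √(2DS/H) · √((H + b)/b)
   = √(2 × 6,100 × 86 / 36.9) · √((36.9 + 441) / 441)
   = 168.623 × 1.0410 ≈ 175.54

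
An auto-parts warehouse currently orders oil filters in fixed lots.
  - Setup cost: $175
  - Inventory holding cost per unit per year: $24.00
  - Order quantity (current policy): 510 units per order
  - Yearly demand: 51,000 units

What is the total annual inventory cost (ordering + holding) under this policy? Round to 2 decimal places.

$23,620.00

Orders/yr = 51,000/510 = 100.000; ordering cost = 100.000 × $175 = $17,500.00
Average inventory = 510/2 = 255; holding cost = 255 × $24 = $6,120.00
Total = $17,500.00 + $6,120.00 = $23,620.00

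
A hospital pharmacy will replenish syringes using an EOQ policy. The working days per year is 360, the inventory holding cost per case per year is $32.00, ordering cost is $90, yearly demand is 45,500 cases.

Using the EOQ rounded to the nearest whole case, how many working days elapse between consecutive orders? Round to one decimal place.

2DS/H = 2·45,500·90/32 = 255,937.50
EOQ = √255,937.50 ≈ 505.90 → Q = 506 cases
Days between orders = 360 / (D/Q) = 360 / 89.921 ≈ 4.004

4.0 days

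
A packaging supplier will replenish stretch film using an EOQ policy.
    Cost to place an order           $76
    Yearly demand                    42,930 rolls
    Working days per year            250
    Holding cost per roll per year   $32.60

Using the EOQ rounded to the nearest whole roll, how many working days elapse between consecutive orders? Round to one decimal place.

Q* = √(2·D·S / H) = √(2·42,930·76 / 32.6) = √200,164.4 ≈ 447.40 → Q = 447 rolls
Days between orders = 250 / (D/Q) = 250 / 96.040 ≈ 2.603

2.6 days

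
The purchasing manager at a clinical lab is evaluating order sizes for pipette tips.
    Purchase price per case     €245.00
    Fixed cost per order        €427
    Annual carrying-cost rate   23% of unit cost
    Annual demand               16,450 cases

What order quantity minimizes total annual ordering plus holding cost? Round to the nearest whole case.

499 cases

H = i·C = 0.23 × €245 = €56.3500 per case-year
Optimal lot size Q* = (2 × 16,450 × €427 / €56.35)^½ ≈ 499.30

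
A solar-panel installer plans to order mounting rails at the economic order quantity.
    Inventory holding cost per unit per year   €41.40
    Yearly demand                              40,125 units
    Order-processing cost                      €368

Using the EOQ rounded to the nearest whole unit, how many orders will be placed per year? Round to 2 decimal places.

Q* = √(2·D·S / H) = √(2·40,125·368 / 41.4) = √713,333.3 ≈ 844.59 → Q = 845
N = D/Q = 40,125/845 ≈ 47.485 orders/yr

47.49 orders per year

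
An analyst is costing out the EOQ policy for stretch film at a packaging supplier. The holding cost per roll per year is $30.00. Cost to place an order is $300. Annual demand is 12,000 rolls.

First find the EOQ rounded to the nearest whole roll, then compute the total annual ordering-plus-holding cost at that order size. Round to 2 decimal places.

$14,696.94

Optimal lot size Q* = (2 × 12,000 × $300 / $30)^½ ≈ 489.90 → Q = 490 rolls
Annual ordering cost = (D/Q)·S = (12,000/490) × 300 = $7,346.94
Annual holding cost  = (Q/2)·H = (490/2) × 30 = $7,350.00
Total = $7,346.94 + $7,350.00 = $14,696.94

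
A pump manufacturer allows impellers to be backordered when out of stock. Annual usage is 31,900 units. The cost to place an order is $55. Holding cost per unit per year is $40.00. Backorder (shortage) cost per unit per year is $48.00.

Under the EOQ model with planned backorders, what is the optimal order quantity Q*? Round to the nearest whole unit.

401 units

Q* = √(2DS/H) · √((H + b)/b)
   = √(2 × 31,900 × 55 / 40) · √((40 + 48) / 48)
   = 296.184 × 1.3540 ≈ 401.04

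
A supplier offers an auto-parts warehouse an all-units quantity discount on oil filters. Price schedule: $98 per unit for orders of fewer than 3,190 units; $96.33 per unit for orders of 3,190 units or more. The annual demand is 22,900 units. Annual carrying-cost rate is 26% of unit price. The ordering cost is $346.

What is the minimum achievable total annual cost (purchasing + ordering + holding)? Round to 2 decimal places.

$2,248,388.88

H₁ = 26%×$98 = $25.4800;  H₂ = 26%×$96.33 = $25.0458
EOQ₁ = √(2×22,900×346/25.4800) = 788.63  (< 3,190, feasible at tier 1)
EOQ₂ = √(2×22,900×346/25.0458) = 795.43  (< 3,190 → use Q = 3,190 at tier-2 price)
TC(tier 1 (EOQ₁), Q≈788.6) = $2,264,294.19
TC(tier 2, Q≈3,190.0) = $2,248,388.88
Minimum at tier 2: $2,248,388.88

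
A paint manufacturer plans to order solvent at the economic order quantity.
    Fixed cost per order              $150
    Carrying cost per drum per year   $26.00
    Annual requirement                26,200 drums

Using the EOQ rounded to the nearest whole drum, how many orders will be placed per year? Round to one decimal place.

47.6 orders per year

2DS/H = 2·26,200·150/26 = 302,307.69
EOQ = √302,307.69 ≈ 549.83 → Q = 550
Orders per year = D/Q = 26,200 / 550 = 47.636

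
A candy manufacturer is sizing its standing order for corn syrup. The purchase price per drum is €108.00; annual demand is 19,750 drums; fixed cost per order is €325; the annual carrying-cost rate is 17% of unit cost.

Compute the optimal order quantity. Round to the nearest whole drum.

H = i·C = 0.17 × €108 = €18.3600 per drum-year
EOQ = √(2DS/H) = √(2 × 19,750 × 325 / 18.36)
    = √(699,210.24) ≈ 836.19

836 drums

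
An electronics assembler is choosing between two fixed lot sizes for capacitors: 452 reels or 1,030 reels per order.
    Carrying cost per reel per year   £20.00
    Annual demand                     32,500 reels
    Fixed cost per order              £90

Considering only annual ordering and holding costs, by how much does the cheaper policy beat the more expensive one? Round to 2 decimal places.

Annual cost at Q: ordering D·S/Q plus holding Q·H/2.
TC(452) = (32,500/452)×90 + (452/2)×20 = £10,991.24
TC(1,030) = (32,500/1,030)×90 + (1,030/2)×20 = £13,139.81
Lots of 452 are cheaper by £2,148.57.

£2,148.57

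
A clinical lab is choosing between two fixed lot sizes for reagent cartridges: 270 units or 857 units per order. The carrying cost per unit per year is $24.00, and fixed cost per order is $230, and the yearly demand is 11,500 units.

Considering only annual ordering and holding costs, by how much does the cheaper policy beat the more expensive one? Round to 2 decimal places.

$334.05

Annual cost at Q: ordering D·S/Q plus holding Q·H/2.
TC(270) = (11,500/270)×230 + (270/2)×24 = $13,036.30
TC(857) = (11,500/857)×230 + (857/2)×24 = $13,370.35
Cheaper: Q = 270.  Difference = $334.05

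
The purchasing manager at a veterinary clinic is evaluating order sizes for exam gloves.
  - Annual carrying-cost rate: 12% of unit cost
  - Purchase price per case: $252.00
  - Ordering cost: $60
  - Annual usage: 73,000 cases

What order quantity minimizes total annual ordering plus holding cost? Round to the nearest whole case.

H = i·C = 0.12 × $252 = $30.2400 per case-year
EOQ = √(2DS/H) = √(2 × 73,000 × 60 / 30.24)
    = √(289,682.54) ≈ 538.22

538 cases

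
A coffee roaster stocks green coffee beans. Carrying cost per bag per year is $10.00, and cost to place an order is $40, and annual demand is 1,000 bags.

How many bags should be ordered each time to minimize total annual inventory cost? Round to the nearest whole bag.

89 bags

2DS/H = 2·1,000·40/10 = 8,000.00
EOQ = √8,000.00 ≈ 89.44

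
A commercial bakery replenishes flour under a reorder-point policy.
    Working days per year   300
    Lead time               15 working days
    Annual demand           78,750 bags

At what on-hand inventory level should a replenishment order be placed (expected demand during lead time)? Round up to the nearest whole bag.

Daily demand d = 78,750 / 300 = 262.500 bags/day
Demand during lead time = 262.500 × 15 = 3,937.50
Reorder point = 3,937.50 → round up

3,938 bags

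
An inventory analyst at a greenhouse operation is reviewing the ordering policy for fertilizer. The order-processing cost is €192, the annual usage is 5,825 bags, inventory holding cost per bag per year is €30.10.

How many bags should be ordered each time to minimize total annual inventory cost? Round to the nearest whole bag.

273 bags

Q* = √(2·D·S / H) = √(2·5,825·192 / 30.1) = √74,312.3 ≈ 272.60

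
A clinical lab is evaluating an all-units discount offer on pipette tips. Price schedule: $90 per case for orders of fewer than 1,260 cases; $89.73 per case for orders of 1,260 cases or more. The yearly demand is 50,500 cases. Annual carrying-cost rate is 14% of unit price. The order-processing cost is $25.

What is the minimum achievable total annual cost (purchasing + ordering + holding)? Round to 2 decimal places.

H₁ = 14%×$90 = $12.6000;  H₂ = 14%×$89.73 = $12.5622
EOQ₁ = √(2×50,500×25/12.6000) = 447.66  (< 1,260, feasible at tier 1)
EOQ₂ = √(2×50,500×25/12.5622) = 448.33  (< 1,260 → use Q = 1,260 at tier-2 price)
TC(tier 1 (EOQ₁), Q≈447.7) = $4,550,640.48
TC(tier 2, Q≈1,260.0) = $4,540,281.17
Minimum at tier 2: $4,540,281.17

$4,540,281.17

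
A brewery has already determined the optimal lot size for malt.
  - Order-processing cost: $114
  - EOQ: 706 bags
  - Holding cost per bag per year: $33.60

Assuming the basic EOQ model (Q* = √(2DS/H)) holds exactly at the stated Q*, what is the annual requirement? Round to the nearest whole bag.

73,454 bags per year

EOQ relation: Q² = 2DS/H, so rearrange for the unknown.
D = Q²H / (2S) = 706² × 33.6 / (2 × 114) = 73,453.73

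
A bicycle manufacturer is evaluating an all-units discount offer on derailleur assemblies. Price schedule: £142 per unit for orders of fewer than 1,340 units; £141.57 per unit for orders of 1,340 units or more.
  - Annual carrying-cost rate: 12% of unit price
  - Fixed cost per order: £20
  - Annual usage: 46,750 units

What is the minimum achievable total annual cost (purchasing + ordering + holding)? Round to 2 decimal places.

H₁ = 12%×£142 = £17.0400;  H₂ = 12%×£141.57 = £16.9884
EOQ₁ = √(2×46,750×20/17.0400) = 331.27  (< 1,340, feasible at tier 1)
EOQ₂ = √(2×46,750×20/16.9884) = 331.78  (< 1,340 → use Q = 1,340 at tier-2 price)
TC(tier 1 (EOQ₁), Q≈331.3) = £6,644,144.89
TC(tier 2, Q≈1,340.0) = £6,630,477.49
Minimum at tier 2: £6,630,477.49

£6,630,477.49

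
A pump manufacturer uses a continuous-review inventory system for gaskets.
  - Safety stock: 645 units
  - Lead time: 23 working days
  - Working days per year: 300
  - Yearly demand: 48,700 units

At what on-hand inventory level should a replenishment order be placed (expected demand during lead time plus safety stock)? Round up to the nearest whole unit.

Daily demand d = 48,700 / 300 = 162.333 units/day
Demand during lead time = 162.333 × 23 = 3,733.67
Reorder point = 3,733.67 + 645 = 4,378.67 → round up

4,379 units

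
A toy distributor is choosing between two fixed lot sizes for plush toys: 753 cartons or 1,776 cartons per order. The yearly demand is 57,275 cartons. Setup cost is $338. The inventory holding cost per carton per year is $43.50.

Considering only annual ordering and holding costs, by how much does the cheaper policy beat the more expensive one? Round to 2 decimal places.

Annual cost at Q: ordering D·S/Q plus holding Q·H/2.
TC(753) = (57,275/753)×338 + (753/2)×43.5 = $42,086.85
TC(1,776) = (57,275/1,776)×338 + (1,776/2)×43.5 = $49,528.31
Lots of 753 are cheaper by $7,441.46.

$7,441.46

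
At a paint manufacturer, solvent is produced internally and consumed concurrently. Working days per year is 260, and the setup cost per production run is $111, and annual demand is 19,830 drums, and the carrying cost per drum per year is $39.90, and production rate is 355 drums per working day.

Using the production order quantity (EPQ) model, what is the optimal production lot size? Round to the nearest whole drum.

Daily demand d = 19,830/260 = 76.269; p = 355; 1 − d/p = 0.78516
EPQ = √(2DS / (H(1 − d/p)))
    = √(2 × 19,830 × 111 / (39.9 × 0.78516)) ≈ 374.86

375 drums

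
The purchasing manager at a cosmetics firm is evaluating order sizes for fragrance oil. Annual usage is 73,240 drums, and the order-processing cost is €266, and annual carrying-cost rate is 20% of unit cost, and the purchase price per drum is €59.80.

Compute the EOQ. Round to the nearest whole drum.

1,805 drums

Carrying cost H = €59.8 × 20% = €11.9600/drum/yr
Optimal lot size Q* = (2 × 73,240 × €266 / €11.96)^½ ≈ 1,804.95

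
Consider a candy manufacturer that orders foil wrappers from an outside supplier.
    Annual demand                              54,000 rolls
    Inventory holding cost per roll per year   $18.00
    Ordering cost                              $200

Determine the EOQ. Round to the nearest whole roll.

1,095 rolls

Optimal lot size Q* = (2 × 54,000 × $200 / $18)^½ ≈ 1,095.45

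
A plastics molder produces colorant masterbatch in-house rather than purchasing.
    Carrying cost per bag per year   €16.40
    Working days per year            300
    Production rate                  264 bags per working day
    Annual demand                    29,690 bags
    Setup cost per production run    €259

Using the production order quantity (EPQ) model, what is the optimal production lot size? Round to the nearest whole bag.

1,225 bags

Daily demand d = 29,690/300 = 98.967; p = 264; 1 − d/p = 0.62513
EPQ = √(2DS / (H(1 − d/p)))
    = √(2 × 29,690 × 259 / (16.4 × 0.62513)) ≈ 1,224.80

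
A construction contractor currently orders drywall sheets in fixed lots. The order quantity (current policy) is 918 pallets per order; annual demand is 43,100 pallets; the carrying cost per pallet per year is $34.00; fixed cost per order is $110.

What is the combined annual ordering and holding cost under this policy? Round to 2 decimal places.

$20,770.49

Orders/yr = 43,100/918 = 46.950; ordering cost = 46.950 × $110 = $5,164.49
Average inventory = 918/2 = 459; holding cost = 459 × $34 = $15,606.00
Total = $5,164.49 + $15,606.00 = $20,770.49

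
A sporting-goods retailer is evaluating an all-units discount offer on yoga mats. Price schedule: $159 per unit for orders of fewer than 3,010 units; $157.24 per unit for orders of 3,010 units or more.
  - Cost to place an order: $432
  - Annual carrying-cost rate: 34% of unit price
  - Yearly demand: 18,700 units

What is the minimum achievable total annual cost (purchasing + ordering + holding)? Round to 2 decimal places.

$3,002,853.96

H₁ = 34%×$159 = $54.0600;  H₂ = 34%×$157.24 = $53.4616
EOQ₁ = √(2×18,700×432/54.0600) = 546.69  (< 3,010, feasible at tier 1)
EOQ₂ = √(2×18,700×432/53.4616) = 549.74  (< 3,010 → use Q = 3,010 at tier-2 price)
TC(tier 1 (EOQ₁), Q≈546.7) = $3,002,853.96
TC(tier 2, Q≈3,010.0) = $3,023,531.56
Minimum at tier 1 (EOQ₁): $3,002,853.96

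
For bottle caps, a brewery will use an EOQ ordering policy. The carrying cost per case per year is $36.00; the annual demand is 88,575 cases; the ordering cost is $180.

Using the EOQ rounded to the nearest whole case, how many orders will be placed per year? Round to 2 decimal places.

Optimal lot size Q* = (2 × 88,575 × $180 / $36)^½ ≈ 941.14 → Q = 941
N = D/Q = 88,575/941 ≈ 94.129 orders/yr

94.13 orders per year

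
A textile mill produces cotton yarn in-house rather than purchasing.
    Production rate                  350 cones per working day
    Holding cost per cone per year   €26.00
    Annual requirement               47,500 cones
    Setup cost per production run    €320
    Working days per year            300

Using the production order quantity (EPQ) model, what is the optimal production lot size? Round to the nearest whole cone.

1,461 cones

d = 47,500/300 = 158.3333 cones/day;  effective holding cost H(1 − d/p) = 26·(1 − 158.3333/350) = 14.23810
Q* = √(2DS / H_eff) = √(2·47,500·320 / 14.23810) ≈ 1,461.20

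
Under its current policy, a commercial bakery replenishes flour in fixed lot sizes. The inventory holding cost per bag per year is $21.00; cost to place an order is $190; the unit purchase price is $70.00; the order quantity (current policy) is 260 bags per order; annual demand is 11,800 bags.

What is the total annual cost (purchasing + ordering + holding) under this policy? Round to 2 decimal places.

$837,353.08

Annual ordering cost = (D/Q)·S = (11,800/260) × 190 = $8,623.08
Annual holding cost  = (Q/2)·H = (260/2) × 21 = $2,730.00
Purchase cost = D·C = 11,800 × 70 = $826,000.00
Total = $8,623.08 + $2,730.00 + $826,000.00 = $837,353.08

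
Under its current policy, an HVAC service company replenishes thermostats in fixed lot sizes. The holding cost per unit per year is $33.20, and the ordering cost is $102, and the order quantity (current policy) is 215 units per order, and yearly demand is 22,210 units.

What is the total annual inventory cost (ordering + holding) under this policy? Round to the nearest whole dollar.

$14,106

Annual ordering cost = (D/Q)·S = (22,210/215) × 102 = $10,536.84
Annual holding cost  = (Q/2)·H = (215/2) × 33.2 = $3,569.00
Total = $10,536.84 + $3,569.00 = $14,105.84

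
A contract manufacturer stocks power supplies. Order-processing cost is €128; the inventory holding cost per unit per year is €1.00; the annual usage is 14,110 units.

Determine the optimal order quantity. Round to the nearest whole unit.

Optimal lot size Q* = (2 × 14,110 × €128 / €1)^½ ≈ 1,900.57

1,901 units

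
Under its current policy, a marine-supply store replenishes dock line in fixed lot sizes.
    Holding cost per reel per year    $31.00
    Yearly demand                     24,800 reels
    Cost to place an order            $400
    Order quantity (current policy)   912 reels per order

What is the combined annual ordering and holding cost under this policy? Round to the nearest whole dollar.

$25,013

Ordering: D/Q × S = 24,800/912 × $400 = $10,877.19
Holding:  Q/2 × H = 912/2 × $31 = $14,136.00
Total = $10,877.19 + $14,136.00 = $25,013.19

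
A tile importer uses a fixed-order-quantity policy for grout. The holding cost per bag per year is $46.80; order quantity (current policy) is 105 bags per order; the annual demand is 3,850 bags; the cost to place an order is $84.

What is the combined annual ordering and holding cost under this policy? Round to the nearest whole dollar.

Orders/yr = 3,850/105 = 36.667; ordering cost = 36.667 × $84 = $3,080.00
Average inventory = 105/2 = 52.5; holding cost = 52.5 × $46.8 = $2,457.00
Total = $3,080.00 + $2,457.00 = $5,537.00

$5,537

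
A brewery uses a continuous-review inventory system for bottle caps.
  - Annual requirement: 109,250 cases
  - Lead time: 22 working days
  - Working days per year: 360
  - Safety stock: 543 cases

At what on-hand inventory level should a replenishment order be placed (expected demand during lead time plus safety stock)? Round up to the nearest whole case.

7,220 cases

Daily demand d = 109,250 / 360 = 303.472 cases/day
Demand during lead time = 303.472 × 22 = 6,676.39
Reorder point = 6,676.39 + 543 = 7,219.39 → round up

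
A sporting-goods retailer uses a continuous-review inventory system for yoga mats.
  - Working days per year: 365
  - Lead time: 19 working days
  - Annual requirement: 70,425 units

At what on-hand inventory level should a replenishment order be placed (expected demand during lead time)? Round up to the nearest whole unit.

3,666 units

Daily demand d = 70,425 / 365 = 192.945 units/day
Demand during lead time = 192.945 × 19 = 3,665.96
Reorder point = 3,665.96 → round up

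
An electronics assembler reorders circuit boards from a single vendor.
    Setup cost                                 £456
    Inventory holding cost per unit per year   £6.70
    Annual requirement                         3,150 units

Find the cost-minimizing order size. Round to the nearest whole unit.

655 units

EOQ = √(2DS/H) = √(2 × 3,150 × 456 / 6.7)
    = √(428,776.12) ≈ 654.81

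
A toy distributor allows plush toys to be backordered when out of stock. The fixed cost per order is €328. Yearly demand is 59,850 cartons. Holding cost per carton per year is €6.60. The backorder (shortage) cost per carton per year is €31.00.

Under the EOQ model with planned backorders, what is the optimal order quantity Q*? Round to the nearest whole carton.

2,686 cartons

Q* = √(2DS/H) · √((H + b)/b)
   = √(2 × 59,850 × 328 / 6.6) · √((6.6 + 31) / 31)
   = 2,439.001 × 1.1013 ≈ 2,686.12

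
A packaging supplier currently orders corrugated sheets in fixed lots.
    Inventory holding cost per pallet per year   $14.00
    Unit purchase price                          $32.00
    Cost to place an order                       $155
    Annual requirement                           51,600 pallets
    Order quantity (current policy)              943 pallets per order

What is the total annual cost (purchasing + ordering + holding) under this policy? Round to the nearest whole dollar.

$1,666,282

Ordering: D/Q × S = 51,600/943 × $155 = $8,481.44
Holding:  Q/2 × H = 943/2 × $14 = $6,601.00
Purchase cost = D·C = 51,600 × 32 = $1,651,200.00
Total = $8,481.44 + $6,601.00 + $1,651,200.00 = $1,666,282.44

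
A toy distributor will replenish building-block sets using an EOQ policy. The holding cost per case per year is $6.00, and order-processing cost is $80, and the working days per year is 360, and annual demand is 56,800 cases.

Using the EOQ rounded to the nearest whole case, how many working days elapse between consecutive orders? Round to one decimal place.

Optimal lot size Q* = (2 × 56,800 × $80 / $6)^½ ≈ 1,230.72 → Q = 1,231 cases
T = Q/D × 360 days = 1,231/56,800 × 360 = 7.802 days

7.8 days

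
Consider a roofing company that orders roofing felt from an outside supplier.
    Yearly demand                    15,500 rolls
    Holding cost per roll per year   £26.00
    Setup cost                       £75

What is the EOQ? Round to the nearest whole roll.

299 rolls

Q* = √(2·D·S / H) = √(2·15,500·75 / 26) = √89,423.1 ≈ 299.04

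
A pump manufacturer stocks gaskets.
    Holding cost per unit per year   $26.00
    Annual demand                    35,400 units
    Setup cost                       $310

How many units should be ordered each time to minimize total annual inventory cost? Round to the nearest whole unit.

EOQ = √(2DS/H) = √(2 × 35,400 × 310 / 26)
    = √(844,153.85) ≈ 918.78

919 units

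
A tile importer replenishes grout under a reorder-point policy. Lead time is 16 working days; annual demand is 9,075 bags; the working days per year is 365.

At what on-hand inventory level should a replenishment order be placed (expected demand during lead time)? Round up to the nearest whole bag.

Daily demand d = 9,075 / 365 = 24.863 bags/day
Demand during lead time = 24.863 × 16 = 397.81
Reorder point = 397.81 → round up

398 bags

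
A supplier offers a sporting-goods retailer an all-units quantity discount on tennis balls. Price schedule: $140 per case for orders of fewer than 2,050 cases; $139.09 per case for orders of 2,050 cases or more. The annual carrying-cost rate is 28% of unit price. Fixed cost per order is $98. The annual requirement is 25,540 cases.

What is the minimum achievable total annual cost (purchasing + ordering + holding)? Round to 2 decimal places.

H₁ = 28%×$140 = $39.2000;  H₂ = 28%×$139.09 = $38.9452
EOQ₁ = √(2×25,540×98/39.2000) = 357.35  (< 2,050, feasible at tier 1)
EOQ₂ = √(2×25,540×98/38.9452) = 358.52  (< 2,050 → use Q = 2,050 at tier-2 price)
TC(tier 1 (EOQ₁), Q≈357.4) = $3,589,608.17
TC(tier 2, Q≈2,050.0) = $3,593,498.37
Minimum at tier 1 (EOQ₁): $3,589,608.17

$3,589,608.17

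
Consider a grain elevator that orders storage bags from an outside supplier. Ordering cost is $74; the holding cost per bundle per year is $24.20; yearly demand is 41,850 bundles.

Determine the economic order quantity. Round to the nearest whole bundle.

Q* = √(2·D·S / H) = √(2·41,850·74 / 24.2) = √255,942.1 ≈ 505.91

506 bundles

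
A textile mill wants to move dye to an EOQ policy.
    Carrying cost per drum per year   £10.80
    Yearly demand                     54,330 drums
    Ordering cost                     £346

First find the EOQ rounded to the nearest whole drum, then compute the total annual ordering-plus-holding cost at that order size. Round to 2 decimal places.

£20,150.45

EOQ = √(2DS/H) = √(2 × 54,330 × 346 / 10.8)
    = √(3,481,144.44) ≈ 1,865.78 → Q = 1,866 drums
Orders/yr = 54,330/1,866 = 29.116; ordering cost = 29.116 × £346 = £10,074.05
Average inventory = 1,866/2 = 933; holding cost = 933 × £10.8 = £10,076.40
Total = £10,074.05 + £10,076.40 = £20,150.45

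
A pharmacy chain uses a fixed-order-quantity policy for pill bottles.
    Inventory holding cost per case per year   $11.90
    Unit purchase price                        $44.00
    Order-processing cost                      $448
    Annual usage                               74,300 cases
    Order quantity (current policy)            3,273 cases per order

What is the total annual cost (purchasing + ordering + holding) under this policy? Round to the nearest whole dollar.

$3,298,844

Ordering: D/Q × S = 74,300/3,273 × $448 = $10,170.00
Holding:  Q/2 × H = 3,273/2 × $11.9 = $19,474.35
Purchase cost = D·C = 74,300 × 44 = $3,269,200.00
Total = $10,170.00 + $19,474.35 + $3,269,200.00 = $3,298,844.35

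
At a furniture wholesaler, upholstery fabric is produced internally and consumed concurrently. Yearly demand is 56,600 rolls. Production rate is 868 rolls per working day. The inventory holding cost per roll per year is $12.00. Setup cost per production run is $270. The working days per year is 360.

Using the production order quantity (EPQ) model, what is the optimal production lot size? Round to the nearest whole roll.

Daily demand d = 56,600/360 = 157.222; p = 868; 1 − d/p = 0.81887
EPQ = √(2DS / (H(1 − d/p)))
    = √(2 × 56,600 × 270 / (12 × 0.81887)) ≈ 1,763.63

1,764 rolls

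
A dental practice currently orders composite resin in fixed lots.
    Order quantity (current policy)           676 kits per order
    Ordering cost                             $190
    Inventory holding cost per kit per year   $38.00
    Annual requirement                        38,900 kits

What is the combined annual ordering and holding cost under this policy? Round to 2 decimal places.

$23,777.43

Annual ordering cost = (D/Q)·S = (38,900/676) × 190 = $10,933.43
Annual holding cost  = (Q/2)·H = (676/2) × 38 = $12,844.00
Total = $10,933.43 + $12,844.00 = $23,777.43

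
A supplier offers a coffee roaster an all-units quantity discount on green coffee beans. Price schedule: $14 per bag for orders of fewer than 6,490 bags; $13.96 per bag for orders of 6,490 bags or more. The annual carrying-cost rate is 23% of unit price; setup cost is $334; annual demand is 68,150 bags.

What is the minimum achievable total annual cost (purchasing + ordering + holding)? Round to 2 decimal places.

H₁ = 23%×$14 = $3.2200;  H₂ = 23%×$13.96 = $3.2108
EOQ₁ = √(2×68,150×334/3.2200) = 3,760.05  (< 6,490, feasible at tier 1)
EOQ₂ = √(2×68,150×334/3.2108) = 3,765.43  (< 6,490 → use Q = 6,490 at tier-2 price)
TC(tier 1 (EOQ₁), Q≈3,760.0) = $966,207.35
TC(tier 2, Q≈6,490.0) = $965,300.30
Minimum at tier 2: $965,300.30

$965,300.30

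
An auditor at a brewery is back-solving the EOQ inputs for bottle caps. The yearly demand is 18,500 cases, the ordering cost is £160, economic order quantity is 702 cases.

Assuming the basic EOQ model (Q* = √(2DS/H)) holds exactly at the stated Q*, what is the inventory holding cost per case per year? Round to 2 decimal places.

EOQ relation: Q² = 2DS/H, so rearrange for the unknown.
H = 2DS / Q² = 2 × 18,500 × 160 / 702² = 12.0129

£12.01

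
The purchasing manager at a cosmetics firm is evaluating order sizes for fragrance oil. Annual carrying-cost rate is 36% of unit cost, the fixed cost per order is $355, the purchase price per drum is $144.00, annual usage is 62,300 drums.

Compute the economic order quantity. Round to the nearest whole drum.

924 drums

Carrying cost H = $144 × 36% = $51.8400/drum/yr
Q* = √(2·D·S / H) = √(2·62,300·355 / 51.84) = √853,260.0 ≈ 923.72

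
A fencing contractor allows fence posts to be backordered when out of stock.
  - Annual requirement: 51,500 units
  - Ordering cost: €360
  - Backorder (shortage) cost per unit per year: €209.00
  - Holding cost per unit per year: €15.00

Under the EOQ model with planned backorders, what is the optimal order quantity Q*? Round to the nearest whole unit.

1,628 units

Q* = √(2DS/H) · √((H + b)/b)
   = √(2 × 51,500 × 360 / 15) · √((15 + 209) / 209)
   = 1,572.260 × 1.0353 ≈ 1,627.70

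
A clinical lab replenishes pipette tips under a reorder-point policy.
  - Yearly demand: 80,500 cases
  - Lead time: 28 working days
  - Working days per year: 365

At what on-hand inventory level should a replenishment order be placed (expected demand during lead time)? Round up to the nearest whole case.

6,176 cases

Daily demand d = 80,500 / 365 = 220.548 cases/day
Demand during lead time = 220.548 × 28 = 6,175.34
Reorder point = 6,175.34 → round up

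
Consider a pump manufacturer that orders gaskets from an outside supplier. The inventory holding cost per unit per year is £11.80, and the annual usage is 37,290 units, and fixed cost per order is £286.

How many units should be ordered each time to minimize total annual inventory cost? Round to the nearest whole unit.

1,344 units

EOQ = √(2DS/H) = √(2 × 37,290 × 286 / 11.8)
    = √(1,807,616.95) ≈ 1,344.48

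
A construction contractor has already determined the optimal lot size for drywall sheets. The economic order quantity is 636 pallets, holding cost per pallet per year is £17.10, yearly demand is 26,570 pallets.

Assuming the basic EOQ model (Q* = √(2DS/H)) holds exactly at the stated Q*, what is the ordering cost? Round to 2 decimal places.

EOQ relation: Q² = 2DS/H, so rearrange for the unknown.
S = Q²H / (2D) = 636² × 17.1 / (2 × 26,570) = 130.1634

£130.16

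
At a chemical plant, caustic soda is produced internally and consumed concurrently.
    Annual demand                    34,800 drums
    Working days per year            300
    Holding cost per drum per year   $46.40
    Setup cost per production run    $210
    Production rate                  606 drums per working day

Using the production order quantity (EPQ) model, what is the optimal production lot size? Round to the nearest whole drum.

624 drums

d = 34,800/300 = 116.0000 drums/day;  effective holding cost H(1 − d/p) = 46.4·(1 − 116.0000/606) = 37.51815
Q* = √(2DS / H_eff) = √(2·34,800·210 / 37.51815) ≈ 624.16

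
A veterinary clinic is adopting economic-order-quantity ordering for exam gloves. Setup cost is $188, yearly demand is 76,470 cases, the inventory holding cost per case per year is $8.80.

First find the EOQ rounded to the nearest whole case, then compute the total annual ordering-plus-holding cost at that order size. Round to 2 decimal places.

EOQ = √(2DS/H) = √(2 × 76,470 × 188 / 8.8)
    = √(3,267,354.55) ≈ 1,807.58 → Q = 1,808 cases
Orders/yr = 76,470/1,808 = 42.295; ordering cost = 42.295 × $188 = $7,951.53
Average inventory = 1,808/2 = 904; holding cost = 904 × $8.8 = $7,955.20
Total = $7,951.53 + $7,955.20 = $15,906.73

$15,906.73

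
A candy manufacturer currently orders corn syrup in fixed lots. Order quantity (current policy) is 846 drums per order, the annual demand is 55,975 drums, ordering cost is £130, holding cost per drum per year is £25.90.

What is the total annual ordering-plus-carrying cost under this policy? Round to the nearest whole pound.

Annual ordering cost = (D/Q)·S = (55,975/846) × 130 = £8,601.36
Annual holding cost  = (Q/2)·H = (846/2) × 25.9 = £10,955.70
Total = £8,601.36 + £10,955.70 = £19,557.06

£19,557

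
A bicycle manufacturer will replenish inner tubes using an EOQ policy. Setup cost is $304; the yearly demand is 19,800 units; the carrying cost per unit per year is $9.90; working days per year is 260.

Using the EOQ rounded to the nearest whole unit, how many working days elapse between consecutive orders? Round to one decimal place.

EOQ = √(2DS/H) = √(2 × 19,800 × 304 / 9.9)
    = √(1,216,000.00) ≈ 1,102.72 → Q = 1,103 units
Days between orders = 260 / (D/Q) = 260 / 17.951 ≈ 14.484

14.5 days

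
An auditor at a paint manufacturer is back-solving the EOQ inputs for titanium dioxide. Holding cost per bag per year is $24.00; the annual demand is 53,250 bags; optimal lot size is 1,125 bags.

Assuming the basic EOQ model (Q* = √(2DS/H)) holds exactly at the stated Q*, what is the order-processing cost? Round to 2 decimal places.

$285.21

From Q* = √(2DS/H) ⇒ Q*² = 2DS/H.
S = Q²H / (2D) = 1,125² × 24 / (2 × 53,250) = 285.2113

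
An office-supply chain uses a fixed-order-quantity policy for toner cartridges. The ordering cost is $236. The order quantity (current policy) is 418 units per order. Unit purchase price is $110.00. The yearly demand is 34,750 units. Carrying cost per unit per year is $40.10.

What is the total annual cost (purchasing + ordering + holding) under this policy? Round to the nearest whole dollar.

Orders/yr = 34,750/418 = 83.134; ordering cost = 83.134 × $236 = $19,619.62
Average inventory = 418/2 = 209; holding cost = 209 × $40.1 = $8,380.90
Purchase cost = D·C = 34,750 × 110 = $3,822,500.00
Total = $19,619.62 + $8,380.90 + $3,822,500.00 = $3,850,500.52

$3,850,501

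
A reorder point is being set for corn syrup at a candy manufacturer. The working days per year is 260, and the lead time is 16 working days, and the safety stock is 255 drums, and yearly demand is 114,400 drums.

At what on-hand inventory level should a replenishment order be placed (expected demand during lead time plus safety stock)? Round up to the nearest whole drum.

Daily demand d = 114,400 / 260 = 440.000 drums/day
Demand during lead time = 440.000 × 16 = 7,040.00
Reorder point = 7,040.00 + 255 = 7,295.00 → round up

7,295 drums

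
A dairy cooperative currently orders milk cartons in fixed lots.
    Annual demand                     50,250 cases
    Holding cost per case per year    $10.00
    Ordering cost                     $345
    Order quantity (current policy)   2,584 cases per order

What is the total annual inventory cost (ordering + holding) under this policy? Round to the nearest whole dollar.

Annual ordering cost = (D/Q)·S = (50,250/2,584) × 345 = $6,709.08
Annual holding cost  = (Q/2)·H = (2,584/2) × 10 = $12,920.00
Total = $6,709.08 + $12,920.00 = $19,629.08

$19,629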